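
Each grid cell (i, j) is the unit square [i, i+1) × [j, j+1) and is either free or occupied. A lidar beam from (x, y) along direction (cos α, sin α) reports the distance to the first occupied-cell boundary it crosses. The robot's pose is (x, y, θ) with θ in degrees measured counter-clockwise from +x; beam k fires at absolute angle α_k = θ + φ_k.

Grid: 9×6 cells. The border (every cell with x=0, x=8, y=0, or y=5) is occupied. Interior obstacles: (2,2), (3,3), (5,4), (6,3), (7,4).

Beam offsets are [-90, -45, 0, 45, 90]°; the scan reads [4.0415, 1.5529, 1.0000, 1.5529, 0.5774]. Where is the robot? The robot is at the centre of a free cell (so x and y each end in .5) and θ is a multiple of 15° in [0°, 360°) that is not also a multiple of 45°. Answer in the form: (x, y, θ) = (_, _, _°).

The pose lattice has 23·16 = 368 candidates. Test each by forward raycasting.
  (5.5, 2.5, 150°): beam 1 = 1.0000 ≠ 4.0415 ✗
  (6.5, 4.5, 255°): beam 1 = 0.5176 ≠ 4.0415 ✗
  (2.5, 4.5, 120°): beam 1 = 1.0000 ≠ 4.0415 ✗
  (3.5, 4.5, 75°): beam 1 = 1.5529 ≠ 4.0415 ✗
  …
  (4.5, 3.5, 60°): r_1=4.0415, r_2=1.5529, r_3=1.0000, r_4=1.5529, r_5=0.5774 — all match ✓
No second candidate reproduces the full scan.

(x, y, θ) = (4.5, 3.5, 60°)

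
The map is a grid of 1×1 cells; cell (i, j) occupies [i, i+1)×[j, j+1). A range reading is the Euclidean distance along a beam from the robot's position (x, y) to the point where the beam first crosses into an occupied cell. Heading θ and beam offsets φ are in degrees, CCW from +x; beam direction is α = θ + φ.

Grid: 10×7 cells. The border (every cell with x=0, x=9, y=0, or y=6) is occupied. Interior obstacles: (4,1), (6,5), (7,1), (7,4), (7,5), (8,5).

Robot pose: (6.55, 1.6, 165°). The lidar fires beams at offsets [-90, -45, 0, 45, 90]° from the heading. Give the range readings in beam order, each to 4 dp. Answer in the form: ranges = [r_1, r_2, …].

beam 1: φ=-90°, α=75°
  cosα=0.2588 sinα=0.9659 | (6,1) | tMaxX 1.7387 tMaxY 0.4141 | tΔX 3.8637 tΔY 1.0353
    t=0.4141 [y] (6,2)
    t=1.4494 [y] (6,3)
    t=1.7387 [x] (7,3)
    t=2.4847 [y] (7,4) — stop
  → r_1 = 2.4847
beam 2: φ=-45°, α=120°
  cosα=-0.5000 sinα=0.8660 | (6,1) | tMaxX 1.1000 tMaxY 0.4619 | tΔX 2.0000 tΔY 1.1547
    t=0.4619 [y] (6,2)
    t=1.1000 [x] (5,2)
    t=1.6166 [y] (5,3)
    t=2.7713 [y] (5,4)
    t=3.1000 [x] (4,4)
    t=3.9260 [y] (4,5)
    t=5.0807 [y] (4,6) — stop
  → r_2 = 5.0807
beam 3: φ=0°, α=165°
  cosα=-0.9659 sinα=0.2588 | (6,1) | tMaxX 0.5694 tMaxY 1.5455 | tΔX 1.0353 tΔY 3.8637
    t=0.5694 [x] (5,1)
    t=1.5455 [y] (5,2)
    t=1.6047 [x] (4,2)
    t=2.6400 [x] (3,2)
    t=3.6752 [x] (2,2)
    t=4.7105 [x] (1,2)
    t=5.4092 [y] (1,3)
    t=5.7458 [x] (0,3) — stop
  → r_3 = 5.7458
beam 4: φ=45°, α=210°
  cosα=-0.8660 sinα=-0.5000 | (6,1) | tMaxX 0.6351 tMaxY 1.2000 | tΔX 1.1547 tΔY 2.0000
    t=0.6351 [x] (5,1)
    t=1.2000 [y] (5,0) — stop
  → r_4 = 1.2000
beam 5: φ=90°, α=255°
  cosα=-0.2588 sinα=-0.9659 | (6,1) | tMaxX 2.1250 tMaxY 0.6212 | tΔX 3.8637 tΔY 1.0353
    t=0.6212 [y] (6,0) — stop
  → r_5 = 0.6212

ranges = [2.4847, 5.0807, 5.7458, 1.2000, 0.6212]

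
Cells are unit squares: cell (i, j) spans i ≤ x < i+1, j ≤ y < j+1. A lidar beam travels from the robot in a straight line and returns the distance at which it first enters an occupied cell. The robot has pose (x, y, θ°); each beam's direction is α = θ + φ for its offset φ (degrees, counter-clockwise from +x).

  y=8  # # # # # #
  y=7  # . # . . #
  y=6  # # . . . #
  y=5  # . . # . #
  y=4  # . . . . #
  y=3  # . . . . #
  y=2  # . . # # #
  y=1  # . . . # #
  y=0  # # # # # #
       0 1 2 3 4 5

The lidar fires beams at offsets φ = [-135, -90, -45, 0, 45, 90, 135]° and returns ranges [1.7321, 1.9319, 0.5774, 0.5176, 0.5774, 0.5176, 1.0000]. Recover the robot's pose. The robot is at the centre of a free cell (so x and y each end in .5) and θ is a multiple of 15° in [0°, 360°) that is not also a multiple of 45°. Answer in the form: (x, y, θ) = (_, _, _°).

The pose lattice has 22·16 = 352 candidates. Test each by forward raycasting.
  (4.5, 6.5, 195°): beam 1 = 1.0000 ≠ 1.7321 ✗
  (2.5, 6.5, 105°): beam 1 = 1.0000 ≠ 1.7321 ✗
  (1.5, 4.5, 120°): beam 1 = 3.6235 ≠ 1.7321 ✗
  (3.5, 6.5, 285°): beam 1 = 1.0000 ≠ 1.7321 ✗
  …
  (4.5, 7.5, 15°): r_1=1.7321, r_2=1.9319, r_3=0.5774, r_4=0.5176, r_5=0.5774, r_6=0.5176, r_7=1.0000 — all match ✓
No second candidate reproduces the full scan.

(x, y, θ) = (4.5, 7.5, 15°)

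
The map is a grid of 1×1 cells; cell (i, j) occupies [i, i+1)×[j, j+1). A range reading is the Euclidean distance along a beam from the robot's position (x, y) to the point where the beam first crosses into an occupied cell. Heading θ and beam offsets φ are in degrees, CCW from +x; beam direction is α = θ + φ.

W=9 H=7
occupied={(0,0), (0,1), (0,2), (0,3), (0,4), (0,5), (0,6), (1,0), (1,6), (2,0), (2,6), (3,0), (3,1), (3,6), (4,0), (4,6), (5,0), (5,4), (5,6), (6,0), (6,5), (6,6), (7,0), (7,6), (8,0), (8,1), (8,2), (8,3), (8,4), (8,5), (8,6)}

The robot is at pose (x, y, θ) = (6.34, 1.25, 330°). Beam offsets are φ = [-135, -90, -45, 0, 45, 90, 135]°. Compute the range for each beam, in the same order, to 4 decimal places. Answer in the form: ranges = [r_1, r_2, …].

beam 1: φ=-135°, α=195°
  cosα=-0.9659 sinα=-0.2588 | (6,1) | tMaxX 0.3520 tMaxY 0.9659 | tΔX 1.0353 tΔY 3.8637
    t=0.3520 [x] (5,1)
    t=0.9659 [y] (5,0) — stop
  → r_1 = 0.9659
beam 2: φ=-90°, α=240°
  cosα=-0.5000 sinα=-0.8660 | (6,1) | tMaxX 0.6800 tMaxY 0.2887 | tΔX 2.0000 tΔY 1.1547
    t=0.2887 [y] (6,0) — stop
  → r_2 = 0.2887
beam 3: φ=-45°, α=285°
  cosα=0.2588 sinα=-0.9659 | (6,1) | tMaxX 2.5500 tMaxY 0.2588 | tΔX 3.8637 tΔY 1.0353
    t=0.2588 [y] (6,0) — stop
  → r_3 = 0.2588
beam 4: φ=0°, α=330°
  cosα=0.8660 sinα=-0.5000 | (6,1) | tMaxX 0.7621 tMaxY 0.5000 | tΔX 1.1547 tΔY 2.0000
    t=0.5000 [y] (6,0) — stop
  → r_4 = 0.5000
beam 5: φ=45°, α=15°
  cosα=0.9659 sinα=0.2588 | (6,1) | tMaxX 0.6833 tMaxY 2.8978 | tΔX 1.0353 tΔY 3.8637
    t=0.6833 [x] (7,1)
    t=1.7186 [x] (8,1) — stop
  → r_5 = 1.7186
beam 6: φ=90°, α=60°
  cosα=0.5000 sinα=0.8660 | (6,1) | tMaxX 1.3200 tMaxY 0.8660 | tΔX 2.0000 tΔY 1.1547
    t=0.8660 [y] (6,2)
    t=1.3200 [x] (7,2)
    t=2.0207 [y] (7,3)
    t=3.1754 [y] (7,4)
    t=3.3200 [x] (8,4) — stop
  → r_6 = 3.3200
beam 7: φ=135°, α=105°
  cosα=-0.2588 sinα=0.9659 | (6,1) | tMaxX 1.3137 tMaxY 0.7765 | tΔX 3.8637 tΔY 1.0353
    t=0.7765 [y] (6,2)
    t=1.3137 [x] (5,2)
    t=1.8117 [y] (5,3)
    t=2.8470 [y] (5,4) — stop
  → r_7 = 2.8470

ranges = [0.9659, 0.2887, 0.2588, 0.5000, 1.7186, 3.3200, 2.8470]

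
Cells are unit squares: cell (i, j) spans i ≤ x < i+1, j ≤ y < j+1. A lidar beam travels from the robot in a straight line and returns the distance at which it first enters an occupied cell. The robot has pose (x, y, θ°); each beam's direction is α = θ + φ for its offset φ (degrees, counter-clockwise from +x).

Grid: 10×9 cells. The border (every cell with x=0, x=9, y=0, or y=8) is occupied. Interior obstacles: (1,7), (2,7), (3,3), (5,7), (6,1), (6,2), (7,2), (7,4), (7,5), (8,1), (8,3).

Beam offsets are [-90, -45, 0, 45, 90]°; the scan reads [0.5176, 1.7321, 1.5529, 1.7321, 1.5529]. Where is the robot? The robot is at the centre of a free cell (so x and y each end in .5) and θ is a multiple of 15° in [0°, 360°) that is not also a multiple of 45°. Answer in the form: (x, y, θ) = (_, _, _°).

Candidates: 45 free-cell centres × 16 headings = 720 poses. Raycast each; keep the one whose scan matches to 4 dp.
  (2.5, 1.5, 150°): beam 1 = 1.7321 ≠ 0.5176 ✗
  (4.5, 2.5, 120°): beam 1 = 3.0000 ≠ 0.5176 ✗
  (4.5, 4.5, 15°): beam 1 = 3.6235 ≠ 0.5176 ✗
  (2.5, 1.5, 255°): beam 1 = 1.5529 ≠ 0.5176 ✗
  …
  (7.5, 6.5, 15°): r_1=0.5176, r_2=1.7321, r_3=1.5529, r_4=1.7321, r_5=1.5529 — all match ✓
No second candidate reproduces the full scan.

(x, y, θ) = (7.5, 6.5, 15°)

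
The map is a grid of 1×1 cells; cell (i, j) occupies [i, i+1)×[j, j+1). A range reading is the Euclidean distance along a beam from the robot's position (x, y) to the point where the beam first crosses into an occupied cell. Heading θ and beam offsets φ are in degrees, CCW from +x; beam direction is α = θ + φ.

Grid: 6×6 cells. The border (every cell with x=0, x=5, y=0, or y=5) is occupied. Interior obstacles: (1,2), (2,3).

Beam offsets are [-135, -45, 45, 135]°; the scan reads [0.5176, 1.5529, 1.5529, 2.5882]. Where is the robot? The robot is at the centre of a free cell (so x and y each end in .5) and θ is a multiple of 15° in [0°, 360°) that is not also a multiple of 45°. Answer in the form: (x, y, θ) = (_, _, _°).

(x, y, θ) = (4.5, 3.5, 120°)

Enumerate (i+0.5, j+0.5, θ) over the 14 free cells and 16 admissible headings. For each, cast all 4 beams and compare to the given ranges.
  (4.5, 4.5, 345°): beam 1 = 1.7321 ≠ 0.5176 ✗
  (1.5, 1.5, 75°): beam 1 = 0.5774 ≠ 0.5176 ✗
  (3.5, 3.5, 210°): beam 1 = 1.5529 ≠ 0.5176 ✗
  (1.5, 3.5, 345°): beam 1 = 0.5774 ≠ 0.5176 ✗
  (1.5, 1.5, 195°): beam 1 = 0.5774 ≠ 0.5176 ✗
  …
  (4.5, 3.5, 120°): r_1=0.5176, r_2=1.5529, r_3=1.5529, r_4=2.5882 — all match ✓
Only this pose fits every beam.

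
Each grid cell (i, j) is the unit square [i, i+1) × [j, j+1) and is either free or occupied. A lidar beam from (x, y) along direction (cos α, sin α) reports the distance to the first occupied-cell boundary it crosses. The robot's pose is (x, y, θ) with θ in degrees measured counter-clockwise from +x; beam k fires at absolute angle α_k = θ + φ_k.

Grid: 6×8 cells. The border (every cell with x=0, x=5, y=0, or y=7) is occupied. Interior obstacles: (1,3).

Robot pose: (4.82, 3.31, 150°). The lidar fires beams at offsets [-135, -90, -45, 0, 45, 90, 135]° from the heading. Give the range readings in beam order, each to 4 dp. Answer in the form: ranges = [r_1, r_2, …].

ranges = [0.1863, 0.3600, 3.8202, 4.4110, 3.9548, 2.6674, 0.6955]

beam 1: φ=-135°, α=15°
  dir = (cos 15°, sin 15°) = (0.9659, 0.2588); from cell (4,3)
  next x-line at t=0.1863, next y-line at t=2.6660; Δt_x=1.0353, Δt_y=3.8637
    x: enter (5,3) at t=0.1863 ← occupied
  → r_1 = 0.1863
beam 2: φ=-90°, α=60°
  dir = (cos 60°, sin 60°) = (0.5000, 0.8660); from cell (4,3)
  next x-line at t=0.3600, next y-line at t=0.7967; Δt_x=2.0000, Δt_y=1.1547
    x: enter (5,3) at t=0.3600 ← occupied
  → r_2 = 0.3600
beam 3: φ=-45°, α=105°
  dir = (cos 105°, sin 105°) = (-0.2588, 0.9659); from cell (4,3)
  next x-line at t=3.1682, next y-line at t=0.7143; Δt_x=3.8637, Δt_y=1.0353
    y: enter (4,4) at t=0.7143
    y: enter (4,5) at t=1.7496
    y: enter (4,6) at t=2.7849
    x: enter (3,6) at t=3.1682
    y: enter (3,7) at t=3.8202 ← occupied
  → r_3 = 3.8202
beam 4: φ=0°, α=150°
  dir = (cos 150°, sin 150°) = (-0.8660, 0.5000); from cell (4,3)
  next x-line at t=0.9469, next y-line at t=1.3800; Δt_x=1.1547, Δt_y=2.0000
    x: enter (3,3) at t=0.9469
    y: enter (3,4) at t=1.3800
    x: enter (2,4) at t=2.1016
    x: enter (1,4) at t=3.2563
    y: enter (1,5) at t=3.3800
    x: enter (0,5) at t=4.4110 ← occupied
  → r_4 = 4.4110
beam 5: φ=45°, α=195°
  dir = (cos 195°, sin 195°) = (-0.9659, -0.2588); from cell (4,3)
  next x-line at t=0.8489, next y-line at t=1.1977; Δt_x=1.0353, Δt_y=3.8637
    x: enter (3,3) at t=0.8489
    y: enter (3,2) at t=1.1977
    x: enter (2,2) at t=1.8842
    x: enter (1,2) at t=2.9195
    x: enter (0,2) at t=3.9548 ← occupied
  → r_5 = 3.9548
beam 6: φ=90°, α=240°
  dir = (cos 240°, sin 240°) = (-0.5000, -0.8660); from cell (4,3)
  next x-line at t=1.6400, next y-line at t=0.3580; Δt_x=2.0000, Δt_y=1.1547
    y: enter (4,2) at t=0.3580
    y: enter (4,1) at t=1.5127
    x: enter (3,1) at t=1.6400
    y: enter (3,0) at t=2.6674 ← occupied
  → r_6 = 2.6674
beam 7: φ=135°, α=285°
  dir = (cos 285°, sin 285°) = (0.2588, -0.9659); from cell (4,3)
  next x-line at t=0.6955, next y-line at t=0.3209; Δt_x=3.8637, Δt_y=1.0353
    y: enter (4,2) at t=0.3209
    x: enter (5,2) at t=0.6955 ← occupied
  → r_7 = 0.6955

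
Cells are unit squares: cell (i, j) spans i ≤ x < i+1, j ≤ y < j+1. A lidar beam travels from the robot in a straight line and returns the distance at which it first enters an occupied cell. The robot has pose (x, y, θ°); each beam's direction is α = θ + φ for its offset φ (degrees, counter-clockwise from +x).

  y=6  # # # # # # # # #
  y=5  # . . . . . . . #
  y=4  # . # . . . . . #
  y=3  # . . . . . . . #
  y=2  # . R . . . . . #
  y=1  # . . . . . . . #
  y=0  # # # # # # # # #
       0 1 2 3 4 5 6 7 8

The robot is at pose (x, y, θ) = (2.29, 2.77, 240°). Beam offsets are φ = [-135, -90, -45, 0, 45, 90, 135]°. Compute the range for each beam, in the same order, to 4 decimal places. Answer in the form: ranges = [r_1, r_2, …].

beam 1: φ=-135°, α=105°
  d=(-0.2588,0.9659)  start (2,2)  tX=1.1205 tY=0.2381  stride 1/|dx|=3.8637 1/|dy|=1.0353
    cross y-line → (2,3), t=0.2381
    cross x-line → (1,3), t=1.1205
    cross y-line → (1,4), t=1.2734
    cross y-line → (1,5), t=2.3087
    cross y-line → (1,6), t=3.3439 (wall)
  → r_1 = 3.3439
beam 2: φ=-90°, α=150°
  d=(-0.8660,0.5000)  start (2,2)  tX=0.3349 tY=0.4600  stride 1/|dx|=1.1547 1/|dy|=2.0000
    cross x-line → (1,2), t=0.3349
    cross y-line → (1,3), t=0.4600
    cross x-line → (0,3), t=1.4896 (wall)
  → r_2 = 1.4896
beam 3: φ=-45°, α=195°
  d=(-0.9659,-0.2588)  start (2,2)  tX=0.3002 tY=2.9751  stride 1/|dx|=1.0353 1/|dy|=3.8637
    cross x-line → (1,2), t=0.3002
    cross x-line → (0,2), t=1.3355 (wall)
  → r_3 = 1.3355
beam 4: φ=0°, α=240°
  d=(-0.5000,-0.8660)  start (2,2)  tX=0.5800 tY=0.8891  stride 1/|dx|=2.0000 1/|dy|=1.1547
    cross x-line → (1,2), t=0.5800
    cross y-line → (1,1), t=0.8891
    cross y-line → (1,0), t=2.0438 (wall)
  → r_4 = 2.0438
beam 5: φ=45°, α=285°
  d=(0.2588,-0.9659)  start (2,2)  tX=2.7432 tY=0.7972  stride 1/|dx|=3.8637 1/|dy|=1.0353
    cross y-line → (2,1), t=0.7972
    cross y-line → (2,0), t=1.8324 (wall)
  → r_5 = 1.8324
beam 6: φ=90°, α=330°
  d=(0.8660,-0.5000)  start (2,2)  tX=0.8198 tY=1.5400  stride 1/|dx|=1.1547 1/|dy|=2.0000
    cross x-line → (3,2), t=0.8198
    cross y-line → (3,1), t=1.5400
    cross x-line → (4,1), t=1.9745
    cross x-line → (5,1), t=3.1292
    cross y-line → (5,0), t=3.5400 (wall)
  → r_6 = 3.5400
beam 7: φ=135°, α=15°
  d=(0.9659,0.2588)  start (2,2)  tX=0.7350 tY=0.8887  stride 1/|dx|=1.0353 1/|dy|=3.8637
    cross x-line → (3,2), t=0.7350
    cross y-line → (3,3), t=0.8887
    cross x-line → (4,3), t=1.7703
    cross x-line → (5,3), t=2.8056
    cross x-line → (6,3), t=3.8409
    cross y-line → (6,4), t=4.7524
    cross x-line → (7,4), t=4.8762
    cross x-line → (8,4), t=5.9114 (wall)
  → r_7 = 5.9114

ranges = [3.3439, 1.4896, 1.3355, 2.0438, 1.8324, 3.5400, 5.9114]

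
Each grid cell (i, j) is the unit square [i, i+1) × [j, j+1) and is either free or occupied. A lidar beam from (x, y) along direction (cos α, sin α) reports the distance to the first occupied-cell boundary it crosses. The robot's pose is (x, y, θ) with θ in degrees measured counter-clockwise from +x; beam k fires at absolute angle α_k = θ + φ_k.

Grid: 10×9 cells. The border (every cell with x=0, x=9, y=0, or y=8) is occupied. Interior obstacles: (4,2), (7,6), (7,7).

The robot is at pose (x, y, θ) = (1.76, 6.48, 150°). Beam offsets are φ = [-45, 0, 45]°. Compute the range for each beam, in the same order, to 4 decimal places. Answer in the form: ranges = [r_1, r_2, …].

ranges = [1.5736, 0.8776, 0.7868]

beam 1: φ=-45°, α=105°
  direction (-0.2588, 0.9659); cell (1,6); t to first gridline: x 2.9364, y 0.5383 (then +3.8637 / +1.0353)
    (1,7) via y @ 0.5383
    (1,8) via y @ 1.5736  # hit
  → r_1 = 1.5736
beam 2: φ=0°, α=150°
  direction (-0.8660, 0.5000); cell (1,6); t to first gridline: x 0.8776, y 1.0400 (then +1.1547 / +2.0000)
    (0,6) via x @ 0.8776  # hit
  → r_2 = 0.8776
beam 3: φ=45°, α=195°
  direction (-0.9659, -0.2588); cell (1,6); t to first gridline: x 0.7868, y 1.8546 (then +1.0353 / +3.8637)
    (0,6) via x @ 0.7868  # hit
  → r_3 = 0.7868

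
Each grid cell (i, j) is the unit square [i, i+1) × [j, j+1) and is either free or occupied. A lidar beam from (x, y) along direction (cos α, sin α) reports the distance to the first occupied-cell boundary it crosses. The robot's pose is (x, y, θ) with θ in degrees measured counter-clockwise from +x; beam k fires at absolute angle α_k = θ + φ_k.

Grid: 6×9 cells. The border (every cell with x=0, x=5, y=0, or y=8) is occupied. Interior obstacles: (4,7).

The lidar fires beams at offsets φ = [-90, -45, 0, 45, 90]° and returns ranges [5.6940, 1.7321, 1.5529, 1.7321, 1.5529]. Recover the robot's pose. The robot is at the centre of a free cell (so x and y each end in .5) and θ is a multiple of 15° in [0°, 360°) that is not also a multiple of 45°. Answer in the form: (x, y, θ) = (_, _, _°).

The pose lattice has 27·16 = 432 candidates. Test each by forward raycasting.
  (2.5, 1.5, 345°): beam 1 = 0.5176 ≠ 5.6940 ✗
  (4.5, 2.5, 345°): beam 1 = 1.5529 ≠ 5.6940 ✗
  (4.5, 5.5, 30°): beam 1 = 1.0000 ≠ 5.6940 ✗
  …
  (2.5, 2.5, 195°): r_1=5.6940, r_2=1.7321, r_3=1.5529, r_4=1.7321, r_5=1.5529 — all match ✓
Unique over the lattice → pose = (2.5, 2.5, 195°).

(x, y, θ) = (2.5, 2.5, 195°)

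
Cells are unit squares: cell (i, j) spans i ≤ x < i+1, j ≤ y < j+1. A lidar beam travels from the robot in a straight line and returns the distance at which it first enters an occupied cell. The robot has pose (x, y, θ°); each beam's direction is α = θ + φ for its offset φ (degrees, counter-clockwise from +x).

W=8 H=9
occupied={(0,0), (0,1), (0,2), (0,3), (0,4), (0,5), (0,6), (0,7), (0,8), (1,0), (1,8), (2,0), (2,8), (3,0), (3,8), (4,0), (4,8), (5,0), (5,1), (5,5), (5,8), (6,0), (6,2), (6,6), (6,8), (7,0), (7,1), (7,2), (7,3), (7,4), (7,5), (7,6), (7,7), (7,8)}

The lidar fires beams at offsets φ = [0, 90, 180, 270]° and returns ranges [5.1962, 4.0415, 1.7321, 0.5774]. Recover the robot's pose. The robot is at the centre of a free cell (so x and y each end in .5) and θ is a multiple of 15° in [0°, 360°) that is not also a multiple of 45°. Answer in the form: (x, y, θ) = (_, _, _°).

The pose lattice has 38·16 = 608 candidates. Test each by forward raycasting.
  (5.5, 3.5, 30°): beam 1 = 1.7321 ≠ 5.1962 ✗
  (6.5, 7.5, 300°): beam 1 = 0.5774 ≠ 5.1962 ✗
  (4.5, 3.5, 165°): beam 1 = 3.6235 ≠ 5.1962 ✗
  (4.5, 5.5, 165°): beam 1 = 3.6235 ≠ 5.1962 ✗
  (5.5, 3.5, 150°): beam 2 = 2.8868 ≠ 4.0415 ✗
  …
  (5.5, 4.5, 150°): r_1=5.1962, r_2=4.0415, r_3=1.7321, r_4=0.5774 — all match ✓
No second candidate reproduces the full scan.

(x, y, θ) = (5.5, 4.5, 150°)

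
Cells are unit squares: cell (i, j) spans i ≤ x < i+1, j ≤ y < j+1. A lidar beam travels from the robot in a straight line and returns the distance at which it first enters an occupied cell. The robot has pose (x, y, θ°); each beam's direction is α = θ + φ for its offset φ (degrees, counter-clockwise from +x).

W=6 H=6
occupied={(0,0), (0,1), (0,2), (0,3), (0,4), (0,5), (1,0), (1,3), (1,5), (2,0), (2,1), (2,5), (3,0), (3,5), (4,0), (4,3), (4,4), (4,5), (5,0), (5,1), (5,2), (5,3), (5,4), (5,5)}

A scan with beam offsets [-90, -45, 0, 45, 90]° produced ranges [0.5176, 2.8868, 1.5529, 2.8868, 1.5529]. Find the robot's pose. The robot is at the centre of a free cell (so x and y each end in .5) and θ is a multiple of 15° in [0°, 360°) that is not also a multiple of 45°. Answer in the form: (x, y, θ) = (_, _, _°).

(x, y, θ) = (2.5, 3.5, 285°)

The pose lattice has 12·16 = 192 candidates. Test each by forward raycasting.
  (3.5, 2.5, 300°): beam 1 = 1.0000 ≠ 0.5176 ✗
  (3.5, 2.5, 330°): beam 1 = 1.0000 ≠ 0.5176 ✗
  (3.5, 4.5, 285°): beam 1 = 1.9319 ≠ 0.5176 ✗
  (1.5, 1.5, 210°): beam 1 = 1.0000 ≠ 0.5176 ✗
  (1.5, 1.5, 75°): beam 2 = 0.5774 ≠ 2.8868 ✗
  …
  (2.5, 3.5, 285°): r_1=0.5176, r_2=2.8868, r_3=1.5529, r_4=2.8868, r_5=1.5529 — all match ✓
Only this pose fits every beam.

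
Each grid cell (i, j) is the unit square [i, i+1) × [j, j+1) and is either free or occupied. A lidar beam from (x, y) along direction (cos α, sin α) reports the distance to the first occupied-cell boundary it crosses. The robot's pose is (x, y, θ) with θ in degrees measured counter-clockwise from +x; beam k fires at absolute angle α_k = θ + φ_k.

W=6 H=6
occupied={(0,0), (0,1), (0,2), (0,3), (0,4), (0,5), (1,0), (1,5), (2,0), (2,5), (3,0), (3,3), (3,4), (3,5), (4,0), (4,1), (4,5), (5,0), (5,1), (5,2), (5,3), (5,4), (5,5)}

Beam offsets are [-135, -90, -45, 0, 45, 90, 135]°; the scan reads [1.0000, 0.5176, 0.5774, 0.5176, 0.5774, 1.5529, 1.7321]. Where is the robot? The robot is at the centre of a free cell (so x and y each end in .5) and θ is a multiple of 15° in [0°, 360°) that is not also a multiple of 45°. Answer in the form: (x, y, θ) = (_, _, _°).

(x, y, θ) = (2.5, 4.5, 75°)

Enumerate (i+0.5, j+0.5, θ) over the 13 free cells and 16 admissible headings. For each, cast all 7 beams and compare to the given ranges.
  (1.5, 4.5, 255°): beam 1 = 0.5774 ≠ 1.0000 ✗
  (4.5, 3.5, 75°): beam 4 = 1.5529 ≠ 0.5176 ✗
  (2.5, 1.5, 165°): beam 1 = 2.8868 ≠ 1.0000 ✗
  (2.5, 1.5, 330°): beam 1 = 1.5529 ≠ 1.0000 ✗
  (4.5, 3.5, 255°): beam 4 = 1.5529 ≠ 0.5176 ✗
  …
  (2.5, 4.5, 75°): r_1=1.0000, r_2=0.5176, r_3=0.5774, r_4=0.5176, r_5=0.5774, r_6=1.5529, r_7=1.7321 — all match ✓
Unique over the lattice → pose = (2.5, 4.5, 75°).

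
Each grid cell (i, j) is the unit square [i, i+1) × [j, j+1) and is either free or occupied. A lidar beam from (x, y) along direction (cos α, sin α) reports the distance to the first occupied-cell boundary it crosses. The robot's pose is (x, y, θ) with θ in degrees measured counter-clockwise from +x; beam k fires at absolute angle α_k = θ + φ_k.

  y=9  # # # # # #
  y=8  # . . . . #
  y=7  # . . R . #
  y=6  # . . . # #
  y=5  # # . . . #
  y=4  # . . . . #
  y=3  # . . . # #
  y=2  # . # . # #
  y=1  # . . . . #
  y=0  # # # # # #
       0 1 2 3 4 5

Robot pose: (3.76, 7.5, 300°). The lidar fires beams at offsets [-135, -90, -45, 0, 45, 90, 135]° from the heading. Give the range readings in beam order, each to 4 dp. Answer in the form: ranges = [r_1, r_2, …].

beam 1: φ=-135°, α=165°
  dir = (cos 165°, sin 165°) = (-0.9659, 0.2588); from cell (3,7)
  next x-line at t=0.7868, next y-line at t=1.9319; Δt_x=1.0353, Δt_y=3.8637
    x: enter (2,7) at t=0.7868
    x: enter (1,7) at t=1.8221
    y: enter (1,8) at t=1.9319
    x: enter (0,8) at t=2.8574 ← occupied
  → r_1 = 2.8574
beam 2: φ=-90°, α=210°
  dir = (cos 210°, sin 210°) = (-0.8660, -0.5000); from cell (3,7)
  next x-line at t=0.8776, next y-line at t=1.0000; Δt_x=1.1547, Δt_y=2.0000
    x: enter (2,7) at t=0.8776
    y: enter (2,6) at t=1.0000
    x: enter (1,6) at t=2.0323
    y: enter (1,5) at t=3.0000 ← occupied
  → r_2 = 3.0000
beam 3: φ=-45°, α=255°
  dir = (cos 255°, sin 255°) = (-0.2588, -0.9659); from cell (3,7)
  next x-line at t=2.9364, next y-line at t=0.5176; Δt_x=3.8637, Δt_y=1.0353
    y: enter (3,6) at t=0.5176
    y: enter (3,5) at t=1.5529
    y: enter (3,4) at t=2.5882
    x: enter (2,4) at t=2.9364
    y: enter (2,3) at t=3.6235
    y: enter (2,2) at t=4.6587 ← occupied
  → r_3 = 4.6587
beam 4: φ=0°, α=300°
  dir = (cos 300°, sin 300°) = (0.5000, -0.8660); from cell (3,7)
  next x-line at t=0.4800, next y-line at t=0.5774; Δt_x=2.0000, Δt_y=1.1547
    x: enter (4,7) at t=0.4800
    y: enter (4,6) at t=0.5774 ← occupied
  → r_4 = 0.5774
beam 5: φ=45°, α=345°
  dir = (cos 345°, sin 345°) = (0.9659, -0.2588); from cell (3,7)
  next x-line at t=0.2485, next y-line at t=1.9319; Δt_x=1.0353, Δt_y=3.8637
    x: enter (4,7) at t=0.2485
    x: enter (5,7) at t=1.2837 ← occupied
  → r_5 = 1.2837
beam 6: φ=90°, α=30°
  dir = (cos 30°, sin 30°) = (0.8660, 0.5000); from cell (3,7)
  next x-line at t=0.2771, next y-line at t=1.0000; Δt_x=1.1547, Δt_y=2.0000
    x: enter (4,7) at t=0.2771
    y: enter (4,8) at t=1.0000
    x: enter (5,8) at t=1.4318 ← occupied
  → r_6 = 1.4318
beam 7: φ=135°, α=75°
  dir = (cos 75°, sin 75°) = (0.2588, 0.9659); from cell (3,7)
  next x-line at t=0.9273, next y-line at t=0.5176; Δt_x=3.8637, Δt_y=1.0353
    y: enter (3,8) at t=0.5176
    x: enter (4,8) at t=0.9273
    y: enter (4,9) at t=1.5529 ← occupied
  → r_7 = 1.5529

ranges = [2.8574, 3.0000, 4.6587, 0.5774, 1.2837, 1.4318, 1.5529]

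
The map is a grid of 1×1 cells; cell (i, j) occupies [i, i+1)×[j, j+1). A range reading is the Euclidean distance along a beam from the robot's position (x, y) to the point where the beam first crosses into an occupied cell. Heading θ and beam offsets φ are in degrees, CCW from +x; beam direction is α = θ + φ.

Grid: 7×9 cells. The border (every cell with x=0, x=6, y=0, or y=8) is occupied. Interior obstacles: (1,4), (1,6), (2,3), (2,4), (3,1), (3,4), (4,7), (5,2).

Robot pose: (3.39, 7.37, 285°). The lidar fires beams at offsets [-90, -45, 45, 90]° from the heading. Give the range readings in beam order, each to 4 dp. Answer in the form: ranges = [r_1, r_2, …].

beam 1: φ=-90°, α=195°
  direction (-0.9659, -0.2588); cell (3,7); t to first gridline: x 0.4038, y 1.4296 (then +1.0353 / +3.8637)
    (2,7) via x @ 0.4038
    (2,6) via y @ 1.4296
    (1,6) via x @ 1.4390  # hit
  → r_1 = 1.4390
beam 2: φ=-45°, α=240°
  direction (-0.5000, -0.8660); cell (3,7); t to first gridline: x 0.7800, y 0.4272 (then +2.0000 / +1.1547)
    (3,6) via y @ 0.4272
    (2,6) via x @ 0.7800
    (2,5) via y @ 1.5819
    (2,4) via y @ 2.7366  # hit
  → r_2 = 2.7366
beam 3: φ=45°, α=330°
  direction (0.8660, -0.5000); cell (3,7); t to first gridline: x 0.7044, y 0.7400 (then +1.1547 / +2.0000)
    (4,7) via x @ 0.7044  # hit
  → r_3 = 0.7044
beam 4: φ=90°, α=15°
  direction (0.9659, 0.2588); cell (3,7); t to first gridline: x 0.6315, y 2.4341 (then +1.0353 / +3.8637)
    (4,7) via x @ 0.6315  # hit
  → r_4 = 0.6315

ranges = [1.4390, 2.7366, 0.7044, 0.6315]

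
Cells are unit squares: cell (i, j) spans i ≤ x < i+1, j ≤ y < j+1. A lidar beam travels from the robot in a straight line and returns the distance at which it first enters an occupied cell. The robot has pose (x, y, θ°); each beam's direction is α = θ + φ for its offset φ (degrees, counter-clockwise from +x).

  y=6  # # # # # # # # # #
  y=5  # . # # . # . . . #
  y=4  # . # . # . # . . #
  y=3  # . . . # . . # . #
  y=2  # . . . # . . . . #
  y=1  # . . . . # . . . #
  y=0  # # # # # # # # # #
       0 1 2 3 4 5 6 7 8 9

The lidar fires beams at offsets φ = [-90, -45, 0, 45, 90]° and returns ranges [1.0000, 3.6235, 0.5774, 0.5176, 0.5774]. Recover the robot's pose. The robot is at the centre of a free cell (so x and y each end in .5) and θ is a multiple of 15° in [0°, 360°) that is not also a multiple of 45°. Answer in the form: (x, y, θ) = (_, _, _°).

Candidates: 30 free-cell centres × 16 headings = 480 poses. Raycast each; keep the one whose scan matches to 4 dp.
  (6.5, 2.5, 30°): beam 1 = 1.7321 ≠ 1.0000 ✗
  (2.5, 1.5, 75°): beam 1 = 1.9319 ≠ 1.0000 ✗
  (2.5, 3.5, 120°): beam 1 = 1.7321 ≠ 1.0000 ✗
  (2.5, 3.5, 255°): beam 1 = 1.5529 ≠ 1.0000 ✗
  …
  (5.5, 4.5, 330°): r_1=1.0000, r_2=3.6235, r_3=0.5774, r_4=0.5176, r_5=0.5774 — all match ✓
No second candidate reproduces the full scan.

(x, y, θ) = (5.5, 4.5, 330°)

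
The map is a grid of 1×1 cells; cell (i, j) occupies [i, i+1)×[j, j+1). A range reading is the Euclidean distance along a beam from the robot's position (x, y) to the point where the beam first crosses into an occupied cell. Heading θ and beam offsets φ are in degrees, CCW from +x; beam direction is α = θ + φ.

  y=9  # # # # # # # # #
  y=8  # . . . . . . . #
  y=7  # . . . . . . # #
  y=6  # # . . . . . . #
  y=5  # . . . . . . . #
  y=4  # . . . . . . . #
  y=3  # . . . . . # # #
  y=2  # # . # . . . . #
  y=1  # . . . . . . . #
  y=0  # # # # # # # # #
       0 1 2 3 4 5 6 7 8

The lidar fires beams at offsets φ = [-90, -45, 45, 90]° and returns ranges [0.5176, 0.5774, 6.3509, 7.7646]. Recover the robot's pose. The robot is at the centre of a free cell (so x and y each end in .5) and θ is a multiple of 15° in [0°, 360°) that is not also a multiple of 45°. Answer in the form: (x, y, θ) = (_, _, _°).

Enumerate (i+0.5, j+0.5, θ) over the 50 free cells and 16 admissible headings. For each, cast all 4 beams and compare to the given ranges.
  (3.5, 1.5, 30°): beam 1 = 0.5774 ≠ 0.5176 ✗
  (3.5, 3.5, 300°): beam 1 = 1.7321 ≠ 0.5176 ✗
  (3.5, 3.5, 195°): beam 1 = 5.6940 ≠ 0.5176 ✗
  (7.5, 5.5, 285°): beam 1 = 6.7293 ≠ 0.5176 ✗
  …
  (6.5, 8.5, 165°): r_1=0.5176, r_2=0.5774, r_3=6.3509, r_4=7.7646 — all match ✓
Unique over the lattice → pose = (6.5, 8.5, 165°).

(x, y, θ) = (6.5, 8.5, 165°)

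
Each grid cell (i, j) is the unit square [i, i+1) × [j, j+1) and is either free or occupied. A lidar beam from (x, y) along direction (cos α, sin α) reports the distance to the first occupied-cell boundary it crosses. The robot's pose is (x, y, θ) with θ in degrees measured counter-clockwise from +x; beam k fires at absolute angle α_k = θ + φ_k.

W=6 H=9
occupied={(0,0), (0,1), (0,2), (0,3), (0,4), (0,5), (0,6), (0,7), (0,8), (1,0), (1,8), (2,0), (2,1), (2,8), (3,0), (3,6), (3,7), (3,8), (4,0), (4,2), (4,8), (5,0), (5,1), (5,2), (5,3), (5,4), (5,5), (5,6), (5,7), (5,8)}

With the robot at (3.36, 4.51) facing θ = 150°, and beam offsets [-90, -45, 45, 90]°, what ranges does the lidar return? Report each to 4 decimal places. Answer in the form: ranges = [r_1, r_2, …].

ranges = [3.2800, 3.6131, 2.4433, 4.0530]

beam 1: φ=-90°, α=60°
  dir = (cos 60°, sin 60°) = (0.5000, 0.8660); from cell (3,4)
  next x-line at t=1.2800, next y-line at t=0.5658; Δt_x=2.0000, Δt_y=1.1547
    y: enter (3,5) at t=0.5658
    x: enter (4,5) at t=1.2800
    y: enter (4,6) at t=1.7205
    y: enter (4,7) at t=2.8752
    x: enter (5,7) at t=3.2800 ← occupied
  → r_1 = 3.2800
beam 2: φ=-45°, α=105°
  dir = (cos 105°, sin 105°) = (-0.2588, 0.9659); from cell (3,4)
  next x-line at t=1.3909, next y-line at t=0.5073; Δt_x=3.8637, Δt_y=1.0353
    y: enter (3,5) at t=0.5073
    x: enter (2,5) at t=1.3909
    y: enter (2,6) at t=1.5426
    y: enter (2,7) at t=2.5778
    y: enter (2,8) at t=3.6131 ← occupied
  → r_2 = 3.6131
beam 3: φ=45°, α=195°
  dir = (cos 195°, sin 195°) = (-0.9659, -0.2588); from cell (3,4)
  next x-line at t=0.3727, next y-line at t=1.9705; Δt_x=1.0353, Δt_y=3.8637
    x: enter (2,4) at t=0.3727
    x: enter (1,4) at t=1.4080
    y: enter (1,3) at t=1.9705
    x: enter (0,3) at t=2.4433 ← occupied
  → r_3 = 2.4433
beam 4: φ=90°, α=240°
  dir = (cos 240°, sin 240°) = (-0.5000, -0.8660); from cell (3,4)
  next x-line at t=0.7200, next y-line at t=0.5889; Δt_x=2.0000, Δt_y=1.1547
    y: enter (3,3) at t=0.5889
    x: enter (2,3) at t=0.7200
    y: enter (2,2) at t=1.7436
    x: enter (1,2) at t=2.7200
    y: enter (1,1) at t=2.8983
    y: enter (1,0) at t=4.0530 ← occupied
  → r_4 = 4.0530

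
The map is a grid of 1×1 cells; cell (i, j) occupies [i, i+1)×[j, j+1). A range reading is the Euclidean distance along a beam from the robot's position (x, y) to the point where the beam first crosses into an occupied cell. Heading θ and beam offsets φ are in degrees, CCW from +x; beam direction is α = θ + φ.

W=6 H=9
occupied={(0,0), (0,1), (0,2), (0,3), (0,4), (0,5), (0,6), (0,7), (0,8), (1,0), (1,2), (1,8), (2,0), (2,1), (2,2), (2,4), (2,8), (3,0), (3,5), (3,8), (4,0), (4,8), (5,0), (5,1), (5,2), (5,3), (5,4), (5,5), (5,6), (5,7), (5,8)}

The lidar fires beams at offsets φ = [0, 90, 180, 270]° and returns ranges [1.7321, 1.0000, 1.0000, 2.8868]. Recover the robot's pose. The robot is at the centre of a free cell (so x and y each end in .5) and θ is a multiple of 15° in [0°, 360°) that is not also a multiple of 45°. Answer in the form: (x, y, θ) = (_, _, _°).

Enumerate (i+0.5, j+0.5, θ) over the 23 free cells and 16 admissible headings. For each, cast all 4 beams and compare to the given ranges.
  (1.5, 1.5, 75°): beam 1 = 0.5176 ≠ 1.7321 ✗
  (2.5, 3.5, 195°): beam 1 = 1.5529 ≠ 1.7321 ✗
  (2.5, 7.5, 60°): beam 1 = 0.5774 ≠ 1.7321 ✗
  …
  (3.5, 3.5, 30°): r_1=1.7321, r_2=1.0000, r_3=1.0000, r_4=2.8868 — all match ✓
Unique over the lattice → pose = (3.5, 3.5, 30°).

(x, y, θ) = (3.5, 3.5, 30°)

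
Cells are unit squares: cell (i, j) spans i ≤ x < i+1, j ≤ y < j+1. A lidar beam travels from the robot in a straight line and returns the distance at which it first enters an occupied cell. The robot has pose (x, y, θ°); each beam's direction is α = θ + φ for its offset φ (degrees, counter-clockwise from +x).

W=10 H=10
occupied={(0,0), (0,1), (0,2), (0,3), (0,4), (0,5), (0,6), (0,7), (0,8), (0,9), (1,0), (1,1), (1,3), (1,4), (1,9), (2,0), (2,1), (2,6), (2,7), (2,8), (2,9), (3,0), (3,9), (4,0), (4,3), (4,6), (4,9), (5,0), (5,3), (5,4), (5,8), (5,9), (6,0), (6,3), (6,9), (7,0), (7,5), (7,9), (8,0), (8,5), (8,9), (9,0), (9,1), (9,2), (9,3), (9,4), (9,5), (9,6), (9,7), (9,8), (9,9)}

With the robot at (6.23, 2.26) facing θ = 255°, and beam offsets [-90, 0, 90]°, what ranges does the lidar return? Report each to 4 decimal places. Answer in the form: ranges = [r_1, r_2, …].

beam 1: φ=-90°, α=165°
  direction (-0.9659, 0.2588); cell (6,2); t to first gridline: x 0.2381, y 2.8591 (then +1.0353 / +3.8637)
    (5,2) via x @ 0.2381
    (4,2) via x @ 1.2734
    (3,2) via x @ 2.3087
    (3,3) via y @ 2.8591
    (2,3) via x @ 3.3439
    (1,3) via x @ 4.3792  # hit
  → r_1 = 4.3792
beam 2: φ=0°, α=255°
  direction (-0.2588, -0.9659); cell (6,2); t to first gridline: x 0.8887, y 0.2692 (then +3.8637 / +1.0353)
    (6,1) via y @ 0.2692
    (5,1) via x @ 0.8887
    (5,0) via y @ 1.3044  # hit
  → r_2 = 1.3044
beam 3: φ=90°, α=345°
  direction (0.9659, -0.2588); cell (6,2); t to first gridline: x 0.7972, y 1.0046 (then +1.0353 / +3.8637)
    (7,2) via x @ 0.7972
    (7,1) via y @ 1.0046
    (8,1) via x @ 1.8324
    (9,1) via x @ 2.8677  # hit
  → r_3 = 2.8677

ranges = [4.3792, 1.3044, 2.8677]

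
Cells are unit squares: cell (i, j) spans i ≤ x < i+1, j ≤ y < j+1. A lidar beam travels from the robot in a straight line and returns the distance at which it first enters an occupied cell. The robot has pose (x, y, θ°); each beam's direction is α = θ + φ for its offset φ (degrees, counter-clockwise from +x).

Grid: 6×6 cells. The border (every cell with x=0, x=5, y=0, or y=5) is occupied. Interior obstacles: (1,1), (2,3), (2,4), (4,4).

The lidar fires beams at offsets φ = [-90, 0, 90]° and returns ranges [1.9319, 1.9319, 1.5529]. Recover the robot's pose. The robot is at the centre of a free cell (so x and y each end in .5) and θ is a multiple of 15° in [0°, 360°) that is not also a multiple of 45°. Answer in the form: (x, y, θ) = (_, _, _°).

(x, y, θ) = (3.5, 2.5, 195°)

The pose lattice has 12·16 = 192 candidates. Test each by forward raycasting.
  (1.5, 3.5, 285°): beam 1 = 0.5176 ≠ 1.9319 ✗
  (3.5, 3.5, 75°): beam 1 = 1.5529 ≠ 1.9319 ✗
  (2.5, 1.5, 120°): beam 1 = 2.8868 ≠ 1.9319 ✗
  …
  (3.5, 2.5, 195°): r_1=1.9319, r_2=1.9319, r_3=1.5529 — all match ✓
Unique over the lattice → pose = (3.5, 2.5, 195°).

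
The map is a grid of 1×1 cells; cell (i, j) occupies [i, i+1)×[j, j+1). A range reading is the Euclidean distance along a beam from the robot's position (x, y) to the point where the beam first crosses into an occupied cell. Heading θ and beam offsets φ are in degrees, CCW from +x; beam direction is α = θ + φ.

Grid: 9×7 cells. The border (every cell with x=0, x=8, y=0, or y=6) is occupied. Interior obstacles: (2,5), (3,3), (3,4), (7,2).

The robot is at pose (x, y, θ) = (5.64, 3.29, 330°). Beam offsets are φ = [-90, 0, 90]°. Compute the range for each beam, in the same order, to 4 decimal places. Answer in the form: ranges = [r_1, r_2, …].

ranges = [2.6443, 1.5704, 3.1292]

beam 1: φ=-90°, α=240°
  dir = (cos 240°, sin 240°) = (-0.5000, -0.8660); from cell (5,3)
  next x-line at t=1.2800, next y-line at t=0.3349; Δt_x=2.0000, Δt_y=1.1547
    y: enter (5,2) at t=0.3349
    x: enter (4,2) at t=1.2800
    y: enter (4,1) at t=1.4896
    y: enter (4,0) at t=2.6443 ← occupied
  → r_1 = 2.6443
beam 2: φ=0°, α=330°
  dir = (cos 330°, sin 330°) = (0.8660, -0.5000); from cell (5,3)
  next x-line at t=0.4157, next y-line at t=0.5800; Δt_x=1.1547, Δt_y=2.0000
    x: enter (6,3) at t=0.4157
    y: enter (6,2) at t=0.5800
    x: enter (7,2) at t=1.5704 ← occupied
  → r_2 = 1.5704
beam 3: φ=90°, α=60°
  dir = (cos 60°, sin 60°) = (0.5000, 0.8660); from cell (5,3)
  next x-line at t=0.7200, next y-line at t=0.8198; Δt_x=2.0000, Δt_y=1.1547
    x: enter (6,3) at t=0.7200
    y: enter (6,4) at t=0.8198
    y: enter (6,5) at t=1.9745
    x: enter (7,5) at t=2.7200
    y: enter (7,6) at t=3.1292 ← occupied
  → r_3 = 3.1292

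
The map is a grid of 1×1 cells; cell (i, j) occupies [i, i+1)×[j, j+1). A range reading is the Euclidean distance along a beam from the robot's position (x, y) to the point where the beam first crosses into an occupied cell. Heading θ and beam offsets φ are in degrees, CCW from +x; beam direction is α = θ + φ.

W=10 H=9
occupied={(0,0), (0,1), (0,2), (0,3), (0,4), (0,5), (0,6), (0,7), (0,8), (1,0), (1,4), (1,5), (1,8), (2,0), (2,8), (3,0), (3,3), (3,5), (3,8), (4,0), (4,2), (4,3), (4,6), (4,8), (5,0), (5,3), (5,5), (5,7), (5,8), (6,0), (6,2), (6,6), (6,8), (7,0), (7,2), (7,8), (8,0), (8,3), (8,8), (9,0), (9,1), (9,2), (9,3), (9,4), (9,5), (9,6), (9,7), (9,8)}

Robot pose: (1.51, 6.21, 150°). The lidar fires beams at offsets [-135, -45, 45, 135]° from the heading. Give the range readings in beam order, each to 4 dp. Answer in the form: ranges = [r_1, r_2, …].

beam 1: φ=-135°, α=15°
  cosα=0.9659 sinα=0.2588 | (1,6) | tMaxX 0.5073 tMaxY 3.0523 | tΔX 1.0353 tΔY 3.8637
    t=0.5073 [x] (2,6)
    t=1.5426 [x] (3,6)
    t=2.5778 [x] (4,6) — stop
  → r_1 = 2.5778
beam 2: φ=-45°, α=105°
  cosα=-0.2588 sinα=0.9659 | (1,6) | tMaxX 1.9705 tMaxY 0.8179 | tΔX 3.8637 tΔY 1.0353
    t=0.8179 [y] (1,7)
    t=1.8531 [y] (1,8) — stop
  → r_2 = 1.8531
beam 3: φ=45°, α=195°
  cosα=-0.9659 sinα=-0.2588 | (1,6) | tMaxX 0.5280 tMaxY 0.8114 | tΔX 1.0353 tΔY 3.8637
    t=0.5280 [x] (0,6) — stop
  → r_3 = 0.5280
beam 4: φ=135°, α=285°
  cosα=0.2588 sinα=-0.9659 | (1,6) | tMaxX 1.8932 tMaxY 0.2174 | tΔX 3.8637 tΔY 1.0353
    t=0.2174 [y] (1,5) — stop
  → r_4 = 0.2174

ranges = [2.5778, 1.8531, 0.5280, 0.2174]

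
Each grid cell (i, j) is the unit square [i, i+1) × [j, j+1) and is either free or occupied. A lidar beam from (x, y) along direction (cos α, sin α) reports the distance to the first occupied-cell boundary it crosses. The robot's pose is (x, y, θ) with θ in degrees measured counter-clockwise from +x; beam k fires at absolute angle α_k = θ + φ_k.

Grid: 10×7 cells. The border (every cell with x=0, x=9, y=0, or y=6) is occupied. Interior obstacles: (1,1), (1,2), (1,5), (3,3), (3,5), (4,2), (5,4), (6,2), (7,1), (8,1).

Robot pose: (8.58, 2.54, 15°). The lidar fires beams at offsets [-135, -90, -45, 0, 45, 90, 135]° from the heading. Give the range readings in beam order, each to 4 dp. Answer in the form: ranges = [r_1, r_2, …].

ranges = [0.6235, 0.5590, 0.4850, 0.4348, 0.8400, 3.5821, 2.9791]

beam 1: φ=-135°, α=240°
  dir = (cos 240°, sin 240°) = (-0.5000, -0.8660); from cell (8,2)
  next x-line at t=1.1600, next y-line at t=0.6235; Δt_x=2.0000, Δt_y=1.1547
    y: enter (8,1) at t=0.6235 ← occupied
  → r_1 = 0.6235
beam 2: φ=-90°, α=285°
  dir = (cos 285°, sin 285°) = (0.2588, -0.9659); from cell (8,2)
  next x-line at t=1.6228, next y-line at t=0.5590; Δt_x=3.8637, Δt_y=1.0353
    y: enter (8,1) at t=0.5590 ← occupied
  → r_2 = 0.5590
beam 3: φ=-45°, α=330°
  dir = (cos 330°, sin 330°) = (0.8660, -0.5000); from cell (8,2)
  next x-line at t=0.4850, next y-line at t=1.0800; Δt_x=1.1547, Δt_y=2.0000
    x: enter (9,2) at t=0.4850 ← occupied
  → r_3 = 0.4850
beam 4: φ=0°, α=15°
  dir = (cos 15°, sin 15°) = (0.9659, 0.2588); from cell (8,2)
  next x-line at t=0.4348, next y-line at t=1.7773; Δt_x=1.0353, Δt_y=3.8637
    x: enter (9,2) at t=0.4348 ← occupied
  → r_4 = 0.4348
beam 5: φ=45°, α=60°
  dir = (cos 60°, sin 60°) = (0.5000, 0.8660); from cell (8,2)
  next x-line at t=0.8400, next y-line at t=0.5312; Δt_x=2.0000, Δt_y=1.1547
    y: enter (8,3) at t=0.5312
    x: enter (9,3) at t=0.8400 ← occupied
  → r_5 = 0.8400
beam 6: φ=90°, α=105°
  dir = (cos 105°, sin 105°) = (-0.2588, 0.9659); from cell (8,2)
  next x-line at t=2.2409, next y-line at t=0.4762; Δt_x=3.8637, Δt_y=1.0353
    y: enter (8,3) at t=0.4762
    y: enter (8,4) at t=1.5115
    x: enter (7,4) at t=2.2409
    y: enter (7,5) at t=2.5468
    y: enter (7,6) at t=3.5821 ← occupied
  → r_6 = 3.5821
beam 7: φ=135°, α=150°
  dir = (cos 150°, sin 150°) = (-0.8660, 0.5000); from cell (8,2)
  next x-line at t=0.6697, next y-line at t=0.9200; Δt_x=1.1547, Δt_y=2.0000
    x: enter (7,2) at t=0.6697
    y: enter (7,3) at t=0.9200
    x: enter (6,3) at t=1.8244
    y: enter (6,4) at t=2.9200
    x: enter (5,4) at t=2.9791 ← occupied
  → r_7 = 2.9791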